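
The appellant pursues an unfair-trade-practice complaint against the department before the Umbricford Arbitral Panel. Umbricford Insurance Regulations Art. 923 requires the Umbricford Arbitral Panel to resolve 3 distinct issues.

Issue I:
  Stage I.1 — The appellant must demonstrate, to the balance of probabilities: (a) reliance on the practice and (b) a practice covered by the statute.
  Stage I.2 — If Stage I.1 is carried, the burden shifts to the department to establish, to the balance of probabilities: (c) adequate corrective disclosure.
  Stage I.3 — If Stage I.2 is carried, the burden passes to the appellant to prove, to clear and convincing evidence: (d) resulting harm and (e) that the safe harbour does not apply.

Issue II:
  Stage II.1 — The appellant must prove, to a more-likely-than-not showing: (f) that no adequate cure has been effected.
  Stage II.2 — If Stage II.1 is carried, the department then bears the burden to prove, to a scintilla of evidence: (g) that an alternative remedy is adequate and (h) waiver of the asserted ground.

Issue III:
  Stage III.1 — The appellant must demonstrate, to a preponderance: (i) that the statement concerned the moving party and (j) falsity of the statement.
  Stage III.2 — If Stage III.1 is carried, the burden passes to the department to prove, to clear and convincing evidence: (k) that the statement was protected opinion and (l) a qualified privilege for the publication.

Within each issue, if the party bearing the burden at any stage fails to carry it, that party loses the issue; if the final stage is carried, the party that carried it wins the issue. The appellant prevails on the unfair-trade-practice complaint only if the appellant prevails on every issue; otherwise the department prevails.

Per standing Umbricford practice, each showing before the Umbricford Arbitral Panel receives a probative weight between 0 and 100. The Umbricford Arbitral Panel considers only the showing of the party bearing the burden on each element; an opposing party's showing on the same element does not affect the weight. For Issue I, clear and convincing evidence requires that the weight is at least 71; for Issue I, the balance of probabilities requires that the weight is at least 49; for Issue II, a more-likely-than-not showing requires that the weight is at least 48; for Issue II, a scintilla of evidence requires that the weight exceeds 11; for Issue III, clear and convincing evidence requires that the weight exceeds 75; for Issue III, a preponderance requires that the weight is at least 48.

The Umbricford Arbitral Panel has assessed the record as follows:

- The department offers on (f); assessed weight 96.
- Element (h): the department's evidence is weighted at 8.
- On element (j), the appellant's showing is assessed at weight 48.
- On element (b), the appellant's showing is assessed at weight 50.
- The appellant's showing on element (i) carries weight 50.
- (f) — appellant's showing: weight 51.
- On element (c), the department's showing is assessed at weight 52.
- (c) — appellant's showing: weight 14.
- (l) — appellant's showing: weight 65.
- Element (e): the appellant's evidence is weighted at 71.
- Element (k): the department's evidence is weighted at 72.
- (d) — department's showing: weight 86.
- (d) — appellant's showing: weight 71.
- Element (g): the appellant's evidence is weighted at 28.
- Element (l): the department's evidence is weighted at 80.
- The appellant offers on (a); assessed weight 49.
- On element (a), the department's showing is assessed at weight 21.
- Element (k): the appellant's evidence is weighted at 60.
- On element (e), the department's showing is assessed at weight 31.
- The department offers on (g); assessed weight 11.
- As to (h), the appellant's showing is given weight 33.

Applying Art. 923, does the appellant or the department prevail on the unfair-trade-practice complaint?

— Issue I —
Stage I.1 — burden on appellant; standard: the balance of probabilities (weight is at least 49).
    (a): 49 (department's 21 disregarded) ≥ 49 [met]
    (b): 50 ≥ 49 [met]
  All elements met. The burden passes to the department.
Stage I.2 — burden on department; standard: the balance of probabilities (weight is at least 49).
    (c): 52 (appellant's 14 disregarded) ≥ 49 [met]
  Stage I.2 carried; the burden shifts to the appellant.
Stage I.3 — burden on appellant; standard: clear and convincing evidence (weight is at least 71).
    (d): 71 (department's 86 disregarded) ≥ 71 [met]
    (e): 71 (department's 31 disregarded) ≥ 71 [met]
  The appellant carries the last stage.
All stages carried — the appellant prevails on this issue.
— Issue II —
At Stage II.1 the appellant must meet a more-likely-than-not showing (weight is at least 48): on (f) the weight is 51 (the department's 96 is given no effect), which does reach 48, so (f) meets the standard.
  Stage II.1 carried; the burden shifts to the department.
At Stage II.2 the department must meet a scintilla of evidence (weight exceeds 11): on (g) the weight is 11 (the appellant's 28 is given no effect), ≤ 11, so (g) does not meet the standard; on (h) the weight is 8 (the appellant's 33 is given no effect), which does not exceed 11, so (h) does not meet the standard.
  Not every element is met, so the department fails to carry Stage II.2.
The analysis ends at Stage II.2; the appellant prevails on this issue.
— Issue III —
Stage III.1 (appellant, a preponderance, weight is at least 48): (i) 50 ≥ 48 — meets; (j) 48 ≥ 48 — meets.
  Stage III.1 carried; the burden shifts to the department.
Stage III.2 (department, clear and convincing evidence, weight exceeds 75): (k) 72 (appellant's 60 disregarded) ≤ 75 — fails; (l) 80 (appellant's 65 disregarded) > 75 — meets.
  Stage III.2 not carried; the department fails its burden.
The appellant prevails on this issue.
Per-issue: Issue I → appellant; Issue II → appellant; Issue III → appellant. The appellant must prevail on every issue; overall, the appellant prevails.

appellant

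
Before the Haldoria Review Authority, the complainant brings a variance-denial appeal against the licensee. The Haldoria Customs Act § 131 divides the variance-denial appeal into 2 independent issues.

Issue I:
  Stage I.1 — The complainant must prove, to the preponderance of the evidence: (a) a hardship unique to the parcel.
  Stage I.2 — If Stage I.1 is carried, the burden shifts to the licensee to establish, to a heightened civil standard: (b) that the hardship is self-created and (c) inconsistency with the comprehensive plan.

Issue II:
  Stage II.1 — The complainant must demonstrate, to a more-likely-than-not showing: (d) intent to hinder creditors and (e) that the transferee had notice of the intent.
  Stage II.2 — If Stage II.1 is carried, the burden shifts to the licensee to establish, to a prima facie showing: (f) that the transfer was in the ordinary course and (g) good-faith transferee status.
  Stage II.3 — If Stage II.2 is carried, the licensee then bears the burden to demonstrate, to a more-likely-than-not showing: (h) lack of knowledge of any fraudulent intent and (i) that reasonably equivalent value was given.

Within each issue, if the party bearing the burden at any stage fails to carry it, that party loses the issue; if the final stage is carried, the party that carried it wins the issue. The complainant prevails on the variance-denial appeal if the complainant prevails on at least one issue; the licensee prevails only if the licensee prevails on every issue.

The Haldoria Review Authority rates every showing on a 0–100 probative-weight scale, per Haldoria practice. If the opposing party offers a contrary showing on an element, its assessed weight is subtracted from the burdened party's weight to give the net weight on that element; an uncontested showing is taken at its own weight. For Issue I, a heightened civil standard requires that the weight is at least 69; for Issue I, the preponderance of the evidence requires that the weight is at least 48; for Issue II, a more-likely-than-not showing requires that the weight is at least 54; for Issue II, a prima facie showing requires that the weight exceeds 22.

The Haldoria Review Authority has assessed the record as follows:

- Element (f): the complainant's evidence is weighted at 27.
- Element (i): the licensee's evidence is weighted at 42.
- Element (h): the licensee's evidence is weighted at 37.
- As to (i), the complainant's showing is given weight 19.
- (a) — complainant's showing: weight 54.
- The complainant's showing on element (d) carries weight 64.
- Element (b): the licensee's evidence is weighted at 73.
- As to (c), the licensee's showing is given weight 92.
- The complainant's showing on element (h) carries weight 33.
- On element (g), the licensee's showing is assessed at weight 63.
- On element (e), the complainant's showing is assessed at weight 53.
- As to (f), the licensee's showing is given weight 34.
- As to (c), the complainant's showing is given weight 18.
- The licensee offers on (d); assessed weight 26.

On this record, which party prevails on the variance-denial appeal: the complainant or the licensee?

licensee

— Issue I —
Stage I.1 — burden on complainant; standard: the preponderance of the evidence (weight is at least 48).
    (a): 54 ≥ 48 [met]
  Stage I.1 carried; the burden shifts to the licensee.
Stage I.2 — burden on licensee; standard: a heightened civil standard (weight is at least 69).
    (b): 73 ≥ 69 [met]
    (c): 92 − 18 = 74 ≥ 69 [met]
  Stage I.2 carried; the final stage is satisfied.
With every stage satisfied, the licensee prevails on this issue.
— Issue II —
At Stage II.1 the complainant must meet a more-likely-than-not showing (weight is at least 54): on (d) the weight is 64 less the opposing 26 gives net 38, < 54, so (d) does not meet the standard; on (e) the weight is 53, which does not reach 54, so (e) does not meet the standard.
  Not every element is met, so the complainant fails to carry Stage II.1.
The licensee prevails on this issue.
Per-issue: Issue I → licensee; Issue II → licensee. The complainant must prevail on at least one issue; overall, the licensee prevails.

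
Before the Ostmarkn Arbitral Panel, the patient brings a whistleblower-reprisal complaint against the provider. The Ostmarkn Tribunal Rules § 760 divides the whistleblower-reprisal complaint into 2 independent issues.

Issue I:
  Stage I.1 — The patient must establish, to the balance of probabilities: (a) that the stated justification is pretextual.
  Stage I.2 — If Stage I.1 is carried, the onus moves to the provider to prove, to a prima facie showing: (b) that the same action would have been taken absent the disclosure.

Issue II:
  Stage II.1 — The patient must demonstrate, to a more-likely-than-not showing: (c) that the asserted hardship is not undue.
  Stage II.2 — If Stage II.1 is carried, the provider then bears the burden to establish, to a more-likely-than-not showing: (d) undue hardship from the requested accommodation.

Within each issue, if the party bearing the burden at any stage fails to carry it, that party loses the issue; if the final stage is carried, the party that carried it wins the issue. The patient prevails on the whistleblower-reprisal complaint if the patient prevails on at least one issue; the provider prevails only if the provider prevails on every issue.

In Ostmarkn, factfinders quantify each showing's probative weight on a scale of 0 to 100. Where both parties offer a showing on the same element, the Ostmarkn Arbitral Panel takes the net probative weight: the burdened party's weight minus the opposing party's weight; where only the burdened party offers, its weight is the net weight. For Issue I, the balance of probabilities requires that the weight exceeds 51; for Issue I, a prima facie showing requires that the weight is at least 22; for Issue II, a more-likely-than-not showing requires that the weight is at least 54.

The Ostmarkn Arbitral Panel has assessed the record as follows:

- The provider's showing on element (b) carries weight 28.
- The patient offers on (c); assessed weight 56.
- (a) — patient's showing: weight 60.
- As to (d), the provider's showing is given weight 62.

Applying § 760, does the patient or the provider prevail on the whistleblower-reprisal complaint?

provider

— Issue I —
At Stage I.1 the patient must meet the balance of probabilities (weight exceeds 51): on (a) the weight is 60, > 51, so (a) meets the standard.
  The patient carries Stage I.1; the provider now bears the burden.
At Stage I.2 the provider must meet a prima facie showing (weight is at least 22): on (b) the weight is 28, ≥ 22, so (b) meets the standard.
  All elements met at the final stage.
With every stage satisfied, the provider prevails on this issue.
— Issue II —
At Stage II.1 the patient must meet a more-likely-than-not showing (weight is at least 54): on (c) the weight is 56, which does reach 54, so (c) meets the standard.
  Stage II.1 is satisfied; the onus moves to the provider.
At Stage II.2 the provider must meet a more-likely-than-not showing (weight is at least 54): on (d) the weight is 62, which does reach 54, so (d) meets the standard.
  The provider carries the last stage.
With every stage satisfied, the provider prevails on this issue.
Per-issue: Issue I → provider; Issue II → provider. The patient must prevail on at least one issue; overall, the provider prevails.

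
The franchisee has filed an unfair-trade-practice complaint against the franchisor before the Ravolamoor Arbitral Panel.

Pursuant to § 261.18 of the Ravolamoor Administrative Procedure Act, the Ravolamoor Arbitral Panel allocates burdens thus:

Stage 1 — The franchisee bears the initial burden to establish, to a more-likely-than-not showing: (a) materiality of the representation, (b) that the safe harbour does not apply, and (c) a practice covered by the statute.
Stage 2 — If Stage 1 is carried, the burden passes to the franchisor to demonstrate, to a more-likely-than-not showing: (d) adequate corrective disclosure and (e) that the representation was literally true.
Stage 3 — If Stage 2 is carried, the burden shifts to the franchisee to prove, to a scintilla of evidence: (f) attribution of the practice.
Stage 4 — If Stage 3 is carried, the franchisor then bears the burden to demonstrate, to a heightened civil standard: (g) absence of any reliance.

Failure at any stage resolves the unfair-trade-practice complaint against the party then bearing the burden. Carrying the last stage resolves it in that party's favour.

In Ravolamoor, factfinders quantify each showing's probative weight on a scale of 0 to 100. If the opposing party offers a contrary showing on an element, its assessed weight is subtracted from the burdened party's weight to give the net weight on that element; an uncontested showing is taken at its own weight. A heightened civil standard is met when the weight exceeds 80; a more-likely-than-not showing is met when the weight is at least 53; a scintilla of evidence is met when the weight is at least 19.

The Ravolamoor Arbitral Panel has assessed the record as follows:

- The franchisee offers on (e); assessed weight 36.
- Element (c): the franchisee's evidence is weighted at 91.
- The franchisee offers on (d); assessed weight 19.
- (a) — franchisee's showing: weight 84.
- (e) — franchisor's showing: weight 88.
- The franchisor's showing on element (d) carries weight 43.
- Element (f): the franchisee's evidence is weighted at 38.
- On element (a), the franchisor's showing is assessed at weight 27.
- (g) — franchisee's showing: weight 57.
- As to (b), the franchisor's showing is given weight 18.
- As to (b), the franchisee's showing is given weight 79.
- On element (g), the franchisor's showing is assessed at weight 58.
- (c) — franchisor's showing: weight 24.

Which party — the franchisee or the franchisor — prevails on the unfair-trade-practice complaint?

Stage 1 — burden on franchisee; standard: a more-likely-than-not showing (weight is at least 53).
    (a): 84 − 27 = 57 ≥ 53 [met]
    (b): 79 − 18 = 61 ≥ 53 [met]
    (c): 91 − 24 = 67 ≥ 53 [met]
  The franchisee carries Stage 1; the franchisor now bears the burden.
Stage 2 — burden on franchisor; standard: a more-likely-than-not showing (weight is at least 53).
    (d): 43 − 19 = 24 < 53 [not met]
    (e): 88 − 36 = 52 < 53 [not met]
  Not every element is met, so the franchisor fails to carry Stage 2.
So the franchisee prevails.

franchisee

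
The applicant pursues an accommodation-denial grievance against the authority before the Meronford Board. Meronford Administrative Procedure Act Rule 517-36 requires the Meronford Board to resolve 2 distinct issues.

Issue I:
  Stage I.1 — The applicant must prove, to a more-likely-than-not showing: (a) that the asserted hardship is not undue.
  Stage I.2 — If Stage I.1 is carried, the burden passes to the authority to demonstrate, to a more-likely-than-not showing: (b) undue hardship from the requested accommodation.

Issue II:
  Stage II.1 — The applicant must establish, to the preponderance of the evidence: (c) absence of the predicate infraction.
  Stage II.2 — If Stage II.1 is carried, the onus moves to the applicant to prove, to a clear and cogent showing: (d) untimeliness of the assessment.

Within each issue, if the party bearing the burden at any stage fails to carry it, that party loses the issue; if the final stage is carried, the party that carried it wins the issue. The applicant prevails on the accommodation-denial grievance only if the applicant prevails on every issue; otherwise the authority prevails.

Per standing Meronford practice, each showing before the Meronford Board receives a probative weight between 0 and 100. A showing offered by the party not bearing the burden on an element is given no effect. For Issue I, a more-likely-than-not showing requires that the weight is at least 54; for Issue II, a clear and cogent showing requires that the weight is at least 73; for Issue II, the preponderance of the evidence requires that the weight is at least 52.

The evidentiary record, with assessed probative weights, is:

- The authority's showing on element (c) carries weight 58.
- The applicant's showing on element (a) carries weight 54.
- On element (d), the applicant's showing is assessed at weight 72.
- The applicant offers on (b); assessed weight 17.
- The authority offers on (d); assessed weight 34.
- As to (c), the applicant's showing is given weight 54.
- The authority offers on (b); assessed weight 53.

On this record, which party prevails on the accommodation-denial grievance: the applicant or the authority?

authority

— Issue I —
Stage I.1 (applicant, a more-likely-than-not showing, weight is at least 54): (a) 54 ≥ 54 — meets.
  Stage I.1 is satisfied; the onus moves to the authority.
Stage I.2 (authority, a more-likely-than-not showing, weight is at least 54): (b) 53 (applicant's 17 disregarded) < 54 — fails.
  Stage I.2 not carried; the authority fails its burden.
The analysis ends at Stage I.2; the applicant prevails on this issue.
— Issue II —
At Stage II.1 the applicant must meet the preponderance of the evidence (weight is at least 52): on (c) the weight is 54 (the authority's 58 is given no effect), which does reach 52, so (c) meets the standard.
  Stage II.1 carried; the burden remains with the applicant.
At Stage II.2 the applicant must meet a clear and cogent showing (weight is at least 73): on (d) the weight is 72 (the authority's 34 is given no effect), which does not reach 73, so (d) does not meet the standard.
  The applicant does not carry Stage II.2.
The authority prevails on this issue.
Per-issue: Issue I → applicant; Issue II → authority. The applicant must prevail on every issue; overall, the authority prevails.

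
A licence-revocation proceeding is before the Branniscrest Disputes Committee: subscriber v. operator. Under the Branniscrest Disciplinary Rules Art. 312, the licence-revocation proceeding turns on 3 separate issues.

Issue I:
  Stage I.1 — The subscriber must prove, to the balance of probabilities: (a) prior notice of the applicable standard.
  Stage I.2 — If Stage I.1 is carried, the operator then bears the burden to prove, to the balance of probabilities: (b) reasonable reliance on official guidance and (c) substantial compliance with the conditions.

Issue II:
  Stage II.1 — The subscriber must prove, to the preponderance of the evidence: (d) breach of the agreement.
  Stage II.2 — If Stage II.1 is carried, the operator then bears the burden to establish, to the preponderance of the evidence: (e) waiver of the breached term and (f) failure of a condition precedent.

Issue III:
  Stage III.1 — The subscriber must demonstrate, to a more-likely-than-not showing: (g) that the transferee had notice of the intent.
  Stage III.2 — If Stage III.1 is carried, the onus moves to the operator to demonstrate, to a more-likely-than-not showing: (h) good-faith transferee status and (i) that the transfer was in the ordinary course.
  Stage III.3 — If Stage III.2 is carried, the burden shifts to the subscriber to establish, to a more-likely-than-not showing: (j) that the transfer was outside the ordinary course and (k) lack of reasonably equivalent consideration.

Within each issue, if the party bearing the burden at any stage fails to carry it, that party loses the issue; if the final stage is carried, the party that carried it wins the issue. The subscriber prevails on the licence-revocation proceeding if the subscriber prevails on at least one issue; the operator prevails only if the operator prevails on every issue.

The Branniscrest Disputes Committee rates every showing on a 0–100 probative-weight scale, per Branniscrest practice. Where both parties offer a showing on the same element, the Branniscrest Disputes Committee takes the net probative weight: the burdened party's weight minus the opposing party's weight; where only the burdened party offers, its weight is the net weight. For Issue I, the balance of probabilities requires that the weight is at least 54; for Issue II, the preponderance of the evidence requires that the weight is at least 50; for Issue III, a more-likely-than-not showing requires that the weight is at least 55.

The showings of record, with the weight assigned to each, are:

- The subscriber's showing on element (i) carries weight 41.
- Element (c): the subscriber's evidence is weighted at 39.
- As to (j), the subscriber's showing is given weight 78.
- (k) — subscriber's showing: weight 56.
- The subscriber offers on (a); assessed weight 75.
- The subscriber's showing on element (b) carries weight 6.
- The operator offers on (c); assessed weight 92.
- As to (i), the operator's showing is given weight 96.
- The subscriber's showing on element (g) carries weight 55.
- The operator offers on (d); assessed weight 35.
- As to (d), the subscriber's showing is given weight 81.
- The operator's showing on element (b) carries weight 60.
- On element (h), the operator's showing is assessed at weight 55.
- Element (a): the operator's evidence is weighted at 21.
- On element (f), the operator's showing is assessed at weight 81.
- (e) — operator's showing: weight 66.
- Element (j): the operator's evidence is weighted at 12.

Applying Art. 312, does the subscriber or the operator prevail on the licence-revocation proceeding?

subscriber

— Issue I —
At Stage I.1 the subscriber must meet the balance of probabilities (weight is at least 54): on (a) the weight is 75 less the opposing 21 gives net 54, ≥ 54, so (a) meets the standard.
  All elements met. The burden passes to the operator.
At Stage I.2 the operator must meet the balance of probabilities (weight is at least 54): on (b) the weight is 60 less the opposing 6 gives net 54, ≥ 54, so (b) meets the standard; on (c) the weight is 92 less the opposing 39 gives net 53, which does not reach 54, so (c) does not meet the standard.
  The operator does not carry Stage I.2.
The analysis ends at Stage I.2; the subscriber prevails on this issue.
— Issue II —
Stage II.1 — burden on subscriber; standard: the preponderance of the evidence (weight is at least 50).
    (d): 81 − 35 = 46 < 50 [not met]
  Not every element is met, so the subscriber fails to carry Stage II.1.
The operator prevails on this issue.
— Issue III —
Stage III.1 (subscriber, a more-likely-than-not showing, weight is at least 55): (g) 55 ≥ 55 — meets.
  Stage III.1 carried; the burden shifts to the operator.
Stage III.2 (operator, a more-likely-than-not showing, weight is at least 55): (h) 55 ≥ 55 — meets; (i) net 96−41=55 ≥ 55 — meets.
  Stage III.2 carried; the burden shifts to the subscriber.
Stage III.3 (subscriber, a more-likely-than-not showing, weight is at least 55): (j) net 78−12=66 ≥ 55 — meets; (k) 56 ≥ 55 — meets.
  All elements met at the final stage.
With every stage satisfied, the subscriber prevails on this issue.
Per-issue: Issue I → subscriber; Issue II → operator; Issue III → subscriber. The subscriber must prevail on at least one issue; overall, the subscriber prevails.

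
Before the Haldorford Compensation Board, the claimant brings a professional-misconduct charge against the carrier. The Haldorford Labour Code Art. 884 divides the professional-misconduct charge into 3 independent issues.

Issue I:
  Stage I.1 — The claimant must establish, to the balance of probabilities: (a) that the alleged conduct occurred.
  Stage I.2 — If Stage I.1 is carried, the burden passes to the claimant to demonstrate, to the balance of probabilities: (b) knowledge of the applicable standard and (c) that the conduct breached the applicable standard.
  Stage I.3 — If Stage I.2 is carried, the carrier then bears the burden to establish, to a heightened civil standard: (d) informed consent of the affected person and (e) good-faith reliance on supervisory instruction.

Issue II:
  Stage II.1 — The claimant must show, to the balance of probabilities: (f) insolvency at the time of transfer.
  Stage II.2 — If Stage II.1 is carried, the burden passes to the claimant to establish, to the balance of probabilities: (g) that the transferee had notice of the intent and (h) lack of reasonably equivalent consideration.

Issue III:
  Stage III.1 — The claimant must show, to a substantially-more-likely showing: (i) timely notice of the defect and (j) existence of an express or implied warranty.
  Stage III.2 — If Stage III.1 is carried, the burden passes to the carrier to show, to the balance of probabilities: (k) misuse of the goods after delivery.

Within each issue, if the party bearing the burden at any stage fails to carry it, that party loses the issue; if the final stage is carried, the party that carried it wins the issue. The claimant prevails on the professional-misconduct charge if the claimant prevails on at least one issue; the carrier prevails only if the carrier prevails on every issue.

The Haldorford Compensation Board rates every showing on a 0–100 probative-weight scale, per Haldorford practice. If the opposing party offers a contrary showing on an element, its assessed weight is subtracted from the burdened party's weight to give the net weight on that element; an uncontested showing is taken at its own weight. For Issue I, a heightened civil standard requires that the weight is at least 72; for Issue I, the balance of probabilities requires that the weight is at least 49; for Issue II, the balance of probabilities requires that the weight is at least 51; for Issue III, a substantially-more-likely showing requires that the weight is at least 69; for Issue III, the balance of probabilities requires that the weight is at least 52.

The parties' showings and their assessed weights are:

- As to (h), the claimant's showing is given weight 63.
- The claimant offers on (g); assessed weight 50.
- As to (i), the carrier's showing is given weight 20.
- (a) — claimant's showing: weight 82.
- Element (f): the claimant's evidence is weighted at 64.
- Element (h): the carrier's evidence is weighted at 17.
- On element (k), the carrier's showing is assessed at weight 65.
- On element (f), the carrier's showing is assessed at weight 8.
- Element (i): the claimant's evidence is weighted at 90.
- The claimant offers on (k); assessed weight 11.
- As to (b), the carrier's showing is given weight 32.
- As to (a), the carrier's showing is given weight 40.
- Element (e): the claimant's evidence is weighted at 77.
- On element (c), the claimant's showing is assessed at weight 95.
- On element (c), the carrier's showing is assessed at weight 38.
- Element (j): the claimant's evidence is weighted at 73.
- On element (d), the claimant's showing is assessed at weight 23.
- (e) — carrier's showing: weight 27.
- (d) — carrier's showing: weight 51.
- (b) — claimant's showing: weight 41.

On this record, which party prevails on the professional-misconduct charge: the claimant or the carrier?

carrier

— Issue I —
Stage I.1 — burden on claimant; standard: the balance of probabilities (weight is at least 49).
    (a): 82 − 40 = 42 < 49 [not met]
  Not every element is met, so the claimant fails to carry Stage I.1.
So the carrier prevails on this issue.
— Issue II —
Stage II.1 (claimant, the balance of probabilities, weight is at least 51): (f) net 64−8=56 ≥ 51 — meets.
  Stage II.1 is satisfied; the claimant continues to bear the burden.
Stage II.2 (claimant, the balance of probabilities, weight is at least 51): (g) 50 < 51 — fails; (h) net 63−17=46 < 51 — fails.
  Not every element is met, so the claimant fails to carry Stage II.2.
The analysis ends at Stage II.2; the carrier prevails on this issue.
— Issue III —
At Stage III.1 the claimant must meet a substantially-more-likely showing (weight is at least 69): on (i) the weight is 90 less the opposing 20 gives net 70, ≥ 69, so (i) meets the standard; on (j) the weight is 73, ≥ 69, so (j) meets the standard.
  All elements met. The burden passes to the carrier.
At Stage III.2 the carrier must meet the balance of probabilities (weight is at least 52): on (k) the weight is 65 less the opposing 11 gives net 54, which does reach 52, so (k) meets the standard.
  All elements met at the final stage.
Every stage carried; the carrier prevails on this issue.
Per-issue: Issue I → carrier; Issue II → carrier; Issue III → carrier. The claimant must prevail on at least one issue; overall, the carrier prevails.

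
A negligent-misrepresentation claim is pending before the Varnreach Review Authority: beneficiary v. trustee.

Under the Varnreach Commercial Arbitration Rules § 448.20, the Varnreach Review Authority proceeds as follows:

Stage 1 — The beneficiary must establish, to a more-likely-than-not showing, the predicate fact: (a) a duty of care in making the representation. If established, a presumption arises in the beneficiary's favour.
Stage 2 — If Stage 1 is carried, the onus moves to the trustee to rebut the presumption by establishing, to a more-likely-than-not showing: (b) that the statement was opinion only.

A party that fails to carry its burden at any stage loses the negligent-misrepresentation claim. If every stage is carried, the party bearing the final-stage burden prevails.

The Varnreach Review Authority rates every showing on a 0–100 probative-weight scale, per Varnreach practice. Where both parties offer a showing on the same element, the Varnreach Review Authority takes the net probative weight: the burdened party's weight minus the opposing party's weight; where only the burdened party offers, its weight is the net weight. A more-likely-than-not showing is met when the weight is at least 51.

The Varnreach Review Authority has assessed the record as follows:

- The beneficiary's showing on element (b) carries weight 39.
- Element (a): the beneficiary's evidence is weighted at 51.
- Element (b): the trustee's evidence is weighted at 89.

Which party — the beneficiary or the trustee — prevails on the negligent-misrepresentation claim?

beneficiary

Stage 1 — burden on beneficiary; standard: a more-likely-than-not showing (weight is at least 51).
    (a): 51 ≥ 51 [met]
  Stage 1 carried; the burden shifts to the trustee.
Stage 2 — burden on trustee; standard: a more-likely-than-not showing (weight is at least 51).
    (b): 89 − 39 = 50 < 51 [not met]
  Not every element is met, so the trustee fails to carry Stage 2.
The beneficiary prevails.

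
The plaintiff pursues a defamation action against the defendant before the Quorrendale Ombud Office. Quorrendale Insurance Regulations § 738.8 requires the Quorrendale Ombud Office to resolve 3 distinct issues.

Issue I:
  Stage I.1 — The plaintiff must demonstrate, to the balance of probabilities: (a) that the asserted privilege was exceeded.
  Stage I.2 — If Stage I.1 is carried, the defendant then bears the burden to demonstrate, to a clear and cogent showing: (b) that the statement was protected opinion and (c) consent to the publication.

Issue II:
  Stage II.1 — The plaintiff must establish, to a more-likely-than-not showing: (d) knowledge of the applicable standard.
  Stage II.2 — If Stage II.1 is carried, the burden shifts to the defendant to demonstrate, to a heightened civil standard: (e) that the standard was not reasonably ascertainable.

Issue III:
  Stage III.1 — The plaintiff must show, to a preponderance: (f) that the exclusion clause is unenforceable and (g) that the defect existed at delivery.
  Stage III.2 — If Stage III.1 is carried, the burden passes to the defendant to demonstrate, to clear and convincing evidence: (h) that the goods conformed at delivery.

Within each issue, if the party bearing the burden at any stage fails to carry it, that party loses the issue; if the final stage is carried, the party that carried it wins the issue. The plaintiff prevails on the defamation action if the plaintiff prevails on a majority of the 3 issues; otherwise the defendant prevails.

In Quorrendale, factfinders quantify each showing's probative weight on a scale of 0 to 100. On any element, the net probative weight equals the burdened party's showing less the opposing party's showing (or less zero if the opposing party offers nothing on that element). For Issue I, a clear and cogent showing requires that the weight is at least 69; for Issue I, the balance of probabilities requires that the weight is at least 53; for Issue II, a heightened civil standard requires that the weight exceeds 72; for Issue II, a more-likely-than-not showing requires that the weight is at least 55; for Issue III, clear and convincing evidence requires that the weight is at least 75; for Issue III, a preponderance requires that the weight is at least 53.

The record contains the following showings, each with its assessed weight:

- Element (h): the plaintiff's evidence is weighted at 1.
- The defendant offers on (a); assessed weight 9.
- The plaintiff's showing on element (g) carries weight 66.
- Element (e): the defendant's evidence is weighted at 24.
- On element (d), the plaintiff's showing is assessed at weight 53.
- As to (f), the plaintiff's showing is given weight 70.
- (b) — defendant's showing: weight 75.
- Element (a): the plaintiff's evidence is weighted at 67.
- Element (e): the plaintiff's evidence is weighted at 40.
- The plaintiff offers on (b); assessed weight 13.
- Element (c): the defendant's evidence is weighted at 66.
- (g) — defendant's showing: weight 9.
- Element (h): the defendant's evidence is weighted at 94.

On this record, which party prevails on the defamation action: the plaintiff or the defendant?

— Issue I —
Stage I.1 (plaintiff, the balance of probabilities, weight is at least 53): (a) net 67−9=58 ≥ 53 — meets.
  All elements met. The burden passes to the defendant.
Stage I.2 (defendant, a clear and cogent showing, weight is at least 69): (b) net 75−13=62 < 69 — fails; (c) 66 < 69 — fails.
  Stage I.2 not carried; the defendant fails its burden.
The plaintiff prevails on this issue.
— Issue II —
At Stage II.1 the plaintiff must meet a more-likely-than-not showing (weight is at least 55): on (d) the weight is 53, which does not reach 55, so (d) does not meet the standard.
  The plaintiff does not carry Stage II.1.
The analysis ends at Stage II.1; the defendant prevails on this issue.
— Issue III —
At Stage III.1 the plaintiff must meet a preponderance (weight is at least 53): on (f) the weight is 70, which does reach 53, so (f) meets the standard; on (g) the weight is 66 less the opposing 9 gives net 57, ≥ 53, so (g) meets the standard.
  Stage III.1 carried; the burden shifts to the defendant.
At Stage III.2 the defendant must meet clear and convincing evidence (weight is at least 75): on (h) the weight is 94 less the opposing 1 gives net 93, which does reach 75, so (h) meets the standard.
  The defendant carries the last stage.
Every stage carried; the defendant prevails on this issue.
Per-issue: Issue I → plaintiff; Issue II → defendant; Issue III → defendant. The plaintiff must prevail on a majority of issues; overall, the defendant prevails.

defendant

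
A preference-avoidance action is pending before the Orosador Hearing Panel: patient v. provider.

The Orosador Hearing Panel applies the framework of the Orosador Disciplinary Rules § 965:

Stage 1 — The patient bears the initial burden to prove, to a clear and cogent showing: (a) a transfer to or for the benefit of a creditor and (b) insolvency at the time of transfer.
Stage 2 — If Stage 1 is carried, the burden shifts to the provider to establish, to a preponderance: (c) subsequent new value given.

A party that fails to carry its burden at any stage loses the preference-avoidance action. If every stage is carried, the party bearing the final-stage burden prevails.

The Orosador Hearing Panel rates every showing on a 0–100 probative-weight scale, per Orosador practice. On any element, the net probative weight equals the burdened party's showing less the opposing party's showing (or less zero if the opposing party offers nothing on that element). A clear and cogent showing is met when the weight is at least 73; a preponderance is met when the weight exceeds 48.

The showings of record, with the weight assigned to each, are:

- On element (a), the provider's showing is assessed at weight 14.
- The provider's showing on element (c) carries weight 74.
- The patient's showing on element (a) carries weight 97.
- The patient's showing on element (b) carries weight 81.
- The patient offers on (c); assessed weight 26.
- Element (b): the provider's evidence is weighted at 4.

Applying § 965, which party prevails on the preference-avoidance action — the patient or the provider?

patient

Stage 1 — burden on patient; standard: a clear and cogent showing (weight is at least 73).
    (a): 97 − 14 = 83 ≥ 73 [met]
    (b): 81 − 4 = 77 ≥ 73 [met]
  The patient carries Stage 1; the provider now bears the burden.
Stage 2 — burden on provider; standard: a preponderance (weight exceeds 48).
    (c): 74 − 26 = 48 ≤ 48 [not met]
  Stage 2 not carried; the provider fails its burden.
So the patient prevails.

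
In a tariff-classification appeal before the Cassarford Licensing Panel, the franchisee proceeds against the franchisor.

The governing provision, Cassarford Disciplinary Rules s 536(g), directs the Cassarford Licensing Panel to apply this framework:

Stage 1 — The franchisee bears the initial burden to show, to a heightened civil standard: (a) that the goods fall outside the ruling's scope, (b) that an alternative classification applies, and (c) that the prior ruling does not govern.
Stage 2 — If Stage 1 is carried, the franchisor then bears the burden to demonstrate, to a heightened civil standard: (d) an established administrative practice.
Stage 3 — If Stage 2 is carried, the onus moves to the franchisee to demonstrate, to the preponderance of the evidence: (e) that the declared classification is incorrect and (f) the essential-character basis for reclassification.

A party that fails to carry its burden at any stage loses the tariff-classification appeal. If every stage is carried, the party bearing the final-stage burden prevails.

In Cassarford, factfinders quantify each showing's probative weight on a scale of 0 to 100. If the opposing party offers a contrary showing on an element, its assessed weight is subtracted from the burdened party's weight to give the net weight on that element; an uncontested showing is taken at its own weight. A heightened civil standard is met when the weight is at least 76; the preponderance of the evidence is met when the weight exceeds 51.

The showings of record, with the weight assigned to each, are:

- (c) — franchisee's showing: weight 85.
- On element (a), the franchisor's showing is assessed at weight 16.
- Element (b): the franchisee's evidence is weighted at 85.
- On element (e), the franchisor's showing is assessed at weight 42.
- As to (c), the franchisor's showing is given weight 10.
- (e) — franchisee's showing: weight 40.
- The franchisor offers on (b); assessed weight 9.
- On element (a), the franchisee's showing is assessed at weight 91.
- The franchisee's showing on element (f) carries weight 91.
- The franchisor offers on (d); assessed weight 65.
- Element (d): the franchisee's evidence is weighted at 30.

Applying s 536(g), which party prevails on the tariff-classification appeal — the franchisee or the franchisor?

Stage 1 (franchisee, a heightened civil standard, weight is at least 76): (a) net 91−16=75 < 76 — fails; (b) net 85−9=76 ≥ 76 — meets; (c) net 85−10=75 < 76 — fails.
  Not every element is met, so the franchisee fails to carry Stage 1.
So the franchisor prevails.

franchisor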